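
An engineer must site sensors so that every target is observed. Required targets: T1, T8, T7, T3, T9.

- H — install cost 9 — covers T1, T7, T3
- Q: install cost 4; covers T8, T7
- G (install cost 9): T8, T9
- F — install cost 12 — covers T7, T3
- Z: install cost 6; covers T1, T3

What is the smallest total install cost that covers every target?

The greedy cost-per-new-target heuristic would pick Q, Z, and G for 19, but a cheaper cover exists.
Choose H and G: together they cover T1, T8, T7, T3, T9 — every target.
Total install cost: 9 + 9 = 18.
No cover costs less than 18.

18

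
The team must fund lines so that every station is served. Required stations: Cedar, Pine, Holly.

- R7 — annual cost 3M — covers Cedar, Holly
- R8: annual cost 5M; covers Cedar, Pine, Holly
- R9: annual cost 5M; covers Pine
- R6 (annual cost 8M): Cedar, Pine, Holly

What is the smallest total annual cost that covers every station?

This is a weighted set-cover instance.
The greedy cost-per-new-station heuristic would pick R7 and R8 for 8, but a cheaper cover exists.
R8 alone covers Cedar, Pine, Holly — every station.
Total annual cost: 5.
No cover costs less than 5.

5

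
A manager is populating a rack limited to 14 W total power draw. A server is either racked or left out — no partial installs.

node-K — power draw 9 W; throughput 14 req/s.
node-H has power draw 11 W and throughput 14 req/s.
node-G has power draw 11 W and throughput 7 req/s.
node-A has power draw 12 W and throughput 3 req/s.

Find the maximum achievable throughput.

node-K: power draw 9 ≤ 14, throughput 14.
node-H: power draw 11 ≤ 14, throughput 14.
The maximum throughput is 14; one optimal choice is node-K.

14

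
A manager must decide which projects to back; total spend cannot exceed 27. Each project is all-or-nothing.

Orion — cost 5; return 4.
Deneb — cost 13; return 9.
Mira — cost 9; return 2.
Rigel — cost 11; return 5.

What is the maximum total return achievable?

15

Allowing fractional choices, the relaxed optimum would be about 17.1, but projects are indivisible.
Deneb + Rigel: cost 13 + 11 = 24 ≤ 27, return 9 + 5 = 14.
Orion + Deneb: cost 5 + 13 = 18 ≤ 27, return 4 + 9 = 13.
Orion + Deneb + Mira: cost 5 + 13 + 9 = 27 ≤ 27, return 4 + 9 + 2 = 15.
Best is Orion, Deneb, and Mira with total return 15.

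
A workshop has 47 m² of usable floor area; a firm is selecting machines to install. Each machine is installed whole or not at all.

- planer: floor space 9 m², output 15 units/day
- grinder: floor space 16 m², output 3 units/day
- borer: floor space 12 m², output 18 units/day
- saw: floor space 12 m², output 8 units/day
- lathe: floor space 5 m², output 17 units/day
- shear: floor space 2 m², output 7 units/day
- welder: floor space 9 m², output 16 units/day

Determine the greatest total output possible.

planer + borer + lathe + welder: floor space 9 + 12 + 5 + 9 = 35 ≤ 47, output 15 + 18 + 17 + 16 = 66.
planer + borer + lathe + shear + welder: floor space 9 + 12 + 5 + 2 + 9 = 37 ≤ 47, output 15 + 18 + 17 + 7 + 16 = 73.
planer + borer + saw + lathe + welder: floor space 9 + 12 + 12 + 5 + 9 = 47 ≤ 47, output 15 + 18 + 8 + 17 + 16 = 74.
Best is planer, borer, saw, lathe, and welder with total output 74.

74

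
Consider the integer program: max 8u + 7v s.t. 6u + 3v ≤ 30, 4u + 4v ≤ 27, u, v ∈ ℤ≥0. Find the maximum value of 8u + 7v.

(u,v)=(4,2): 6·4+3·2=30≤30, 4·4+4·2=24≤27, objective 46.
(u,v)=(3,3): 6·3+3·3=27≤30, 4·3+4·3=24≤27, objective 45.
(u,v)=(2,4): 6·2+3·4=24≤30, 4·2+4·4=24≤27, objective 44.
No feasible integer point exceeds 46.

46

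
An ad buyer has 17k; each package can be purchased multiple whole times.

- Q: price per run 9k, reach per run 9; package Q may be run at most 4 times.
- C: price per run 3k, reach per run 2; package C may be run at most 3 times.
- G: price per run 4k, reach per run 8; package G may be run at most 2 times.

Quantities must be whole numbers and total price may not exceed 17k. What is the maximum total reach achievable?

25

1×Q and 2×G: price 17 ≤ 17, reach 1·9 + 2·8 = 25.
3×C and 2×G: price 17 ≤ 17, reach 3·2 + 2·8 = 22.
Best is 25.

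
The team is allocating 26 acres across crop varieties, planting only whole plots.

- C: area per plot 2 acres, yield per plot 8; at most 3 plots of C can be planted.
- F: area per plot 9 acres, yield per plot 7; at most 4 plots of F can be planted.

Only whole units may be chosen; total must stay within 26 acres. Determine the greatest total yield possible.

38

3×C and 2×F: area 24 ≤ 26, yield 3·8 + 2·7 = 38.
3×C and 1×F: area 15 ≤ 26, yield 3·8 + 1·7 = 31.
Best is 38.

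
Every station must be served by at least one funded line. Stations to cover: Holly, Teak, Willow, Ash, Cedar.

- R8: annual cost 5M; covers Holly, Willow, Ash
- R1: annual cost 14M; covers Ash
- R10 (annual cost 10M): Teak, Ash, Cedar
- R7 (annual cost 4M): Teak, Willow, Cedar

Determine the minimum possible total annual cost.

9

Choose R8 and R7: together they cover Holly, Teak, Willow, Ash, Cedar — every station.
Total annual cost: 5 + 4 = 9.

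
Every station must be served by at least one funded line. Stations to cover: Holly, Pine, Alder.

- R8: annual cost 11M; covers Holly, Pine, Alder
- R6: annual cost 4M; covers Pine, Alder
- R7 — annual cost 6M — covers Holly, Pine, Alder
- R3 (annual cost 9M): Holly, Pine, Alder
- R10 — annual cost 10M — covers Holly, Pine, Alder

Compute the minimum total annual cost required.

6

The greedy cost-per-new-station heuristic would pick R6 and R7 for 10, but a cheaper cover exists.
R7 alone covers Holly, Pine, Alder — every station.
Total annual cost: 6.
No cover costs less than 6.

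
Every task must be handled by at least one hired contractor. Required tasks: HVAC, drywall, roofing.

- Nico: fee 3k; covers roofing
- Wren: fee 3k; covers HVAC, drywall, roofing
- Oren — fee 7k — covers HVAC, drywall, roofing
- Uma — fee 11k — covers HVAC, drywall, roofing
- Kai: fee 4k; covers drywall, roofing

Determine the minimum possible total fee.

3

Wren alone covers HVAC, drywall, roofing — every task.
Total fee: 3.
No cover costs less than 3.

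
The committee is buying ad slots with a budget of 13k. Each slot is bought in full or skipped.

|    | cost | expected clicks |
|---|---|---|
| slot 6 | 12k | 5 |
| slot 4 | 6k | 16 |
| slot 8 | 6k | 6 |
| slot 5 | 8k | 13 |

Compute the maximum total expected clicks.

This is a 0-1 knapsack instance.
Take slot 4 and slot 8: cost 6 + 6 = 12 ≤ 13, expected clicks 16 + 6 = 22.
No other feasible combination does better.

22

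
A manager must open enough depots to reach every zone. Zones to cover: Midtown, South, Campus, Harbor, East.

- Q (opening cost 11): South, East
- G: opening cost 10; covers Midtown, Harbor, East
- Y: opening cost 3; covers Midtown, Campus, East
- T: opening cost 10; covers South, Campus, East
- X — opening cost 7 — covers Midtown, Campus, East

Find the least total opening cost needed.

20

This is an integer covering problem.
Choose G and T: together they cover Midtown, South, Campus, Harbor, East — every zone.
Total opening cost: 10 + 10 = 20.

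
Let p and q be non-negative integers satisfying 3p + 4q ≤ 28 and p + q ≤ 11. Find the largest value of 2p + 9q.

63

(p,q)=(0,7): 3·0+4·7=28≤28, 1·0+1·7=7≤11, objective 63.
(p,q)=(1,6): 3·1+4·6=27≤28, 1·1+1·6=7≤11, objective 56.
Maximum is 63 at (p,q)=(0,7).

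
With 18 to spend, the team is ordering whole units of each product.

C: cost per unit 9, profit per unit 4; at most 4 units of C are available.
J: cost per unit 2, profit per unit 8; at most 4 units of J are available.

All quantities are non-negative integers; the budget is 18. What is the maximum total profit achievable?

1×C and 4×J: cost 17 ≤ 18, profit 1·4 + 4·8 = 36.
4×J: cost 8 ≤ 18, profit 4·8 = 32.
Best is 36.

36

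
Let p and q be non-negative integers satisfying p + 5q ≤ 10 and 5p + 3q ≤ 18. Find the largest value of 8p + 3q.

(p,q)=(3,1): 1·3+5·1=8≤10, 5·3+3·1=18≤18, objective 27.
(p,q)=(3,0): 1·3+5·0=3≤10, 5·3+3·0=15≤18, objective 24.
(p,q)=(2,1): 1·2+5·1=7≤10, 5·2+3·1=13≤18, objective 19.
Maximum is 27 at (p,q)=(3,1).

27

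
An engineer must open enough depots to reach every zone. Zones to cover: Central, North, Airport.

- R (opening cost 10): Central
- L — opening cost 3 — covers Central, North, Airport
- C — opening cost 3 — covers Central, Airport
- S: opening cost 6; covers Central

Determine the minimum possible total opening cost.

3

L alone covers Central, North, Airport — every zone.
Total opening cost: 3.
No cover costs less than 3.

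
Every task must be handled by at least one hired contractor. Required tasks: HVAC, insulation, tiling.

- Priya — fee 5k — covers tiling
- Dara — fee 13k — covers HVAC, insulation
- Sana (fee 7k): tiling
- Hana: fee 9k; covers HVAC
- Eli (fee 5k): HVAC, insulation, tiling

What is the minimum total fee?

This is a weighted set-cover instance.
Eli alone covers HVAC, insulation, tiling — every task.
Total fee: 5.
No cover costs less than 5.

5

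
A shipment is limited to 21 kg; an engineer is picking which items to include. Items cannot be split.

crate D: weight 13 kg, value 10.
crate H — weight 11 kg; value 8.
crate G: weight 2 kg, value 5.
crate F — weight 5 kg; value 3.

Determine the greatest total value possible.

18

crate D + crate G + crate F: weight 13 + 2 + 5 = 20 ≤ 21, value 10 + 5 + 3 = 18.
crate D + crate G: weight 13 + 2 = 15 ≤ 21, value 10 + 5 = 15.
crate H + crate G + crate F: weight 11 + 2 + 5 = 18 ≤ 21, value 8 + 5 + 3 = 16.
Best is crate D, crate G, and crate F with total value 18.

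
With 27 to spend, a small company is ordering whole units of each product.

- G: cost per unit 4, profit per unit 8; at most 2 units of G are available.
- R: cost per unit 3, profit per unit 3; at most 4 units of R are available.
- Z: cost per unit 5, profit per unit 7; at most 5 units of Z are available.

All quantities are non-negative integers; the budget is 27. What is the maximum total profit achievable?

40

G has the best ratio (8/4); taking only G gives at most 2×8 = 16 (stopped by the supply cap of 2).
Mixing does better — 2×G, 1×R, and 3×Z: cost 26 ≤ 27, profit 2·8 + 1·3 + 3·7 = 40.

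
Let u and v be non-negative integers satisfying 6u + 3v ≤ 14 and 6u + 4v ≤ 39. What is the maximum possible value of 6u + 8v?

The continuous relaxation peaks at (0, 4.67) with value 37.33; rounding to a feasible lattice point costs some objective.
(u,v)=(0,4): 6·0+3·4=12≤14, 6·0+4·4=16≤39, objective 32.
(u,v)=(0,3): 6·0+3·3=9≤14, 6·0+4·3=12≤39, objective 24.
No feasible integer point exceeds 32.

32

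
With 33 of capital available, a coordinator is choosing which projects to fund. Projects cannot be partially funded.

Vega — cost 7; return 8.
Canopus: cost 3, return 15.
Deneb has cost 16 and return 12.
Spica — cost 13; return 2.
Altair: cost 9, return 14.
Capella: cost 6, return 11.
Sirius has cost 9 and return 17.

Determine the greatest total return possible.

57

Allowing fractional choices, the relaxed optimum would be about 63.9, but projects are indivisible.
Vega + Canopus + Capella + Sirius: cost 7 + 3 + 6 + 9 = 25 ≤ 33, return 8 + 15 + 11 + 17 = 51.
Vega + Canopus + Altair + Sirius: cost 7 + 3 + 9 + 9 = 28 ≤ 33, return 8 + 15 + 14 + 17 = 54.
Canopus + Altair + Capella + Sirius: cost 3 + 9 + 6 + 9 = 27 ≤ 33, return 15 + 14 + 11 + 17 = 57.
Best is Canopus, Altair, Capella, and Sirius with total return 57.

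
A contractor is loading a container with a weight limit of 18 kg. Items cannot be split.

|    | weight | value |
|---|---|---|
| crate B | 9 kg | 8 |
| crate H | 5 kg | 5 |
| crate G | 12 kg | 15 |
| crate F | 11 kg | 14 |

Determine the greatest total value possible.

20

This is a 0-1 knapsack instance.
Allowing fractional choices, the relaxed optimum would be about 22.8, but items are indivisible.
crate H + crate F: weight 5 + 11 = 16 ≤ 18, value 5 + 14 = 19.
crate H + crate G: weight 5 + 12 = 17 ≤ 18, value 5 + 15 = 20.
Best is crate H and crate G with total value 20.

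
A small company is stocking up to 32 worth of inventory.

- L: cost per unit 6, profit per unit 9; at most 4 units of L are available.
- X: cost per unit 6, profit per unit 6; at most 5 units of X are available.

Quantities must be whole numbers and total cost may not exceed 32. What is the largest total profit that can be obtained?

This is a bounded integer knapsack.
3×L and 2×X: cost 30 ≤ 32, profit 3·9 + 2·6 = 39.
4×L and 1×X: cost 30 ≤ 32, profit 4·9 + 1·6 = 42.
Best is 42.

42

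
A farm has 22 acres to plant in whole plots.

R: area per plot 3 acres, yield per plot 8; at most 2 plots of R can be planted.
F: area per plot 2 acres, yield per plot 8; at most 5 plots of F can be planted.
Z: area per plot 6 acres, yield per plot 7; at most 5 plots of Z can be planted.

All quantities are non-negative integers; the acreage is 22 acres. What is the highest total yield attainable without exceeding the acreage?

F has the best ratio (8/2); taking only F gives at most 5×8 = 40 (stopped by the supply cap of 5).
Mixing does better — 2×R, 5×F, and 1×Z: area 22 ≤ 22, yield 2·8 + 5·8 + 1·7 = 63.

63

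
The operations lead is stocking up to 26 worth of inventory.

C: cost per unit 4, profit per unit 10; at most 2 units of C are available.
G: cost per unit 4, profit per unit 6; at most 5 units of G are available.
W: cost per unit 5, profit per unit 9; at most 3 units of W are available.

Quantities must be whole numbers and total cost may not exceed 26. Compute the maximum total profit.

This is a bounded integer knapsack.
C has the best ratio (10/4); taking only C gives at most 2×10 = 20 (stopped by the supply cap of 2).
Mixing does better — 2×C, 2×G, and 2×W: cost 26 ≤ 26, profit 2·10 + 2·6 + 2·9 = 50.

50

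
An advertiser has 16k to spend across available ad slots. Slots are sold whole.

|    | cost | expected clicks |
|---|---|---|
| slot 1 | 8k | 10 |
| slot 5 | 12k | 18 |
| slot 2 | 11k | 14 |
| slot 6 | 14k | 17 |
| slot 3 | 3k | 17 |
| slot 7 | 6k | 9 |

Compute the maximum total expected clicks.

35

Allowing fractional choices, the relaxed optimum would be about 36.5, but ad slots are indivisible.
slot 1 + slot 3: cost 8 + 3 = 11 ≤ 16, expected clicks 10 + 17 = 27.
slot 2 + slot 3: cost 11 + 3 = 14 ≤ 16, expected clicks 14 + 17 = 31.
slot 5 + slot 3: cost 12 + 3 = 15 ≤ 16, expected clicks 18 + 17 = 35.
Best is slot 5 and slot 3 with total expected clicks 35.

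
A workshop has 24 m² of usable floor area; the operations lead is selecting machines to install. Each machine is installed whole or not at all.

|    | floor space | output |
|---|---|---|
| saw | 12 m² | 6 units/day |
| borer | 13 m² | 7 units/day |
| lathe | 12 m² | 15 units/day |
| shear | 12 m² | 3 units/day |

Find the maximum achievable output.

saw + lathe: floor space 12 + 12 = 24 ≤ 24, output 6 + 15 = 21.
lathe + shear: floor space 12 + 12 = 24 ≤ 24, output 15 + 3 = 18.
Best is saw and lathe with total output 21.

21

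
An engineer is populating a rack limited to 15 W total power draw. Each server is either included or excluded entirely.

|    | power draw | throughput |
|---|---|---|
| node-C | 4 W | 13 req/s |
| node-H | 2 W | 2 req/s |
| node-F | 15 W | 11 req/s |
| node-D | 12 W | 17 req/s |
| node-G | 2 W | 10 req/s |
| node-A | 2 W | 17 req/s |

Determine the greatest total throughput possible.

node-C + node-H + node-G + node-A: power draw 4 + 2 + 2 + 2 = 10 ≤ 15, throughput 13 + 2 + 10 + 17 = 42.
node-D + node-A: power draw 12 + 2 = 14 ≤ 15, throughput 17 + 17 = 34.
node-C + node-G + node-A: power draw 4 + 2 + 2 = 8 ≤ 15, throughput 13 + 10 + 17 = 40.
Best is node-C, node-H, node-G, and node-A with total throughput 42.

42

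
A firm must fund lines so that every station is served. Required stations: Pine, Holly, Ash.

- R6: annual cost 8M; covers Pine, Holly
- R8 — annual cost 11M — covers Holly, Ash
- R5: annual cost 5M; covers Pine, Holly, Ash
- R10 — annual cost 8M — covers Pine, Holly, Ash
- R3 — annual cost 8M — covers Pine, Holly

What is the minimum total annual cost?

5

R5 alone covers Pine, Holly, Ash — every station.
Total annual cost: 5.
No cover costs less than 5.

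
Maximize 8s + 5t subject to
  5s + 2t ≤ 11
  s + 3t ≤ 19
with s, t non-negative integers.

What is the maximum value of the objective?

25

Relaxing integrality, the LP optimum is 27.50 at (s,t) = (0, 5.5), which is not an integer point.
(s,t)=(0,5): 5·0+2·5=10≤11, 1·0+3·5=15≤19, objective 25.
(s,t)=(0,4): 5·0+2·4=8≤11, 1·0+3·4=12≤19, objective 20.
The best lattice point is (0,5), giving 25.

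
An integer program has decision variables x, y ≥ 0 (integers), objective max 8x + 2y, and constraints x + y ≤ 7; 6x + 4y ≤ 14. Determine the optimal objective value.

16

(x,y)=(2,0) is feasible, giving 16.
(x,y)=(1,1) is feasible, giving 10.
(x,y)=(1,0) is feasible, giving 8.
No feasible integer point exceeds 16.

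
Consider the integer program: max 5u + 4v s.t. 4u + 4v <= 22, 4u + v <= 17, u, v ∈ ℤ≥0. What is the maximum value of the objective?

(u,v)=(4,1): 4·4+4·1=20≤22, 4·4+1·1=17≤17, objective 24.
(u,v)=(3,2): 4·3+4·2=20≤22, 4·3+1·2=14≤17, objective 23.
(u,v)=(4,0): 4·4+4·0=16≤22, 4·4+1·0=16≤17, objective 20.
No feasible integer point exceeds 24.

24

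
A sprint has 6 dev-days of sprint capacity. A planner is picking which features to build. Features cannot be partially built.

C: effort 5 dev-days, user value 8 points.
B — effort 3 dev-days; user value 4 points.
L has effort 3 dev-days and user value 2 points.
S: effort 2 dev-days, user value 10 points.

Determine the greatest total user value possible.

14

This is a 0-1 knapsack instance.
B + S: effort 3 + 2 = 5 ≤ 6, user value 4 + 10 = 14.
L + S: effort 3 + 2 = 5 ≤ 6, user value 2 + 10 = 12.
Best is B and S with total user value 14.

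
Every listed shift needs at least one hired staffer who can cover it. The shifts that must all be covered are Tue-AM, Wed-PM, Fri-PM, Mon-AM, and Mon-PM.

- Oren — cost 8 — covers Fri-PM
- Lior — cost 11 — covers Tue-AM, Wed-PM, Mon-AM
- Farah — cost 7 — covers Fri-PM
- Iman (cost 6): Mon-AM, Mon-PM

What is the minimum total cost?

This is a weighted set-cover instance.
Choose Lior, Farah, and Iman: together they cover Tue-AM, Wed-PM, Fri-PM, Mon-AM, Mon-PM — every shift.
Total cost: 11 + 7 + 6 = 24.

24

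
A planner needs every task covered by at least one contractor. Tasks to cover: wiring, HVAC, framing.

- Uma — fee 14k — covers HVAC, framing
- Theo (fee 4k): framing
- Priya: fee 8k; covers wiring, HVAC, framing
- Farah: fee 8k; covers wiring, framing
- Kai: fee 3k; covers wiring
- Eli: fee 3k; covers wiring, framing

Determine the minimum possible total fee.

The greedy cost-per-new-task heuristic would pick Eli and Priya for 11, but a cheaper cover exists.
Priya alone covers wiring, HVAC, framing — every task.
Total fee: 8.
No cover costs less than 8.

8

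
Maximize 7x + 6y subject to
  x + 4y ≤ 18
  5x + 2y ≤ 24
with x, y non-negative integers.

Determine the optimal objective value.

(x,y)=(4,2): 1·4+4·2=12≤18, 5·4+2·2=24≤24, objective 40.
(x,y)=(3,3): 1·3+4·3=15≤18, 5·3+2·3=21≤24, objective 39.
(x,y)=(2,4): 1·2+4·4=18≤18, 5·2+2·4=18≤24, objective 38.
(x,y)=(4,1): 1·4+4·1=8≤18, 5·4+2·1=22≤24, objective 34.
No feasible integer point exceeds 40.

40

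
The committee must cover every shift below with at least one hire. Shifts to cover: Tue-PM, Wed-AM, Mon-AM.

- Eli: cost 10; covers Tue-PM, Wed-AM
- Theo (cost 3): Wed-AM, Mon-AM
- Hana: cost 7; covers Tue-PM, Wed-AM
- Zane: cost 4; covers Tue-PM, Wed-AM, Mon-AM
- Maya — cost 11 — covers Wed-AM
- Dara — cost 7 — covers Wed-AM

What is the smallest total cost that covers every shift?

4

This is a weighted set-cover instance.
Zane alone covers Tue-PM, Wed-AM, Mon-AM — every shift.
Total cost: 4.
No cover costs less than 4.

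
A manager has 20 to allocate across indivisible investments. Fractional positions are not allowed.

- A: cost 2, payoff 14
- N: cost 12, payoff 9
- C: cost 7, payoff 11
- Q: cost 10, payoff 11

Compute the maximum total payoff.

36

Allowing fractional choices, the relaxed optimum would be about 36.8, but investments are indivisible.
A + C: cost 2 + 7 = 9 ≤ 20, payoff 14 + 11 = 25.
A + Q: cost 2 + 10 = 12 ≤ 20, payoff 14 + 11 = 25.
A + C + Q: cost 2 + 7 + 10 = 19 ≤ 20, payoff 14 + 11 + 11 = 36.
Best is A, C, and Q with total payoff 36.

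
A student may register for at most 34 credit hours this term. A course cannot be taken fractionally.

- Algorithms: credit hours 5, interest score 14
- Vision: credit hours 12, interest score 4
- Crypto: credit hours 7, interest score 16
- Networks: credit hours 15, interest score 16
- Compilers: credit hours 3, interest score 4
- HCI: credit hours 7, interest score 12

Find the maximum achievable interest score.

Algorithms + Crypto + Networks + Compilers: credit hours 5 + 7 + 15 + 3 = 30 ≤ 34, interest score 14 + 16 + 16 + 4 = 50.
Algorithms + Vision + Crypto + Compilers + HCI: credit hours 5 + 12 + 7 + 3 + 7 = 34 ≤ 34, interest score 14 + 4 + 16 + 4 + 12 = 50.
Algorithms + Crypto + Networks + HCI: credit hours 5 + 7 + 15 + 7 = 34 ≤ 34, interest score 14 + 16 + 16 + 12 = 58.
Best is Algorithms, Crypto, Networks, and HCI with total interest score 58.

58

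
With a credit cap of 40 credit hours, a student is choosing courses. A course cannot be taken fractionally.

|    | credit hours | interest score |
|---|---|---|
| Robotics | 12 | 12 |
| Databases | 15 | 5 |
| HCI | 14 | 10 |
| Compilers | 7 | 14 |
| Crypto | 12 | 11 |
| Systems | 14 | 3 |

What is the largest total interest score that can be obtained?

Allowing fractional choices, the relaxed optimum would be about 43.4, but courses are indivisible.
Robotics + HCI + Compilers: credit hours 12 + 14 + 7 = 33 ≤ 40, interest score 12 + 10 + 14 = 36.
Robotics + Compilers + Crypto: credit hours 12 + 7 + 12 = 31 ≤ 40, interest score 12 + 14 + 11 = 37.
Best is Robotics, Compilers, and Crypto with total interest score 37.

37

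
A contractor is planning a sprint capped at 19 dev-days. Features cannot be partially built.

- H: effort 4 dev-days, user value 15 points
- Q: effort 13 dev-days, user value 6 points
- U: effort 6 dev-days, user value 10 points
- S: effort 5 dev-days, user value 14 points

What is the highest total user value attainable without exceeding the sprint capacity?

39

Allowing fractional choices, the relaxed optimum would be about 40.8, but features are indivisible.
H + U: effort 4 + 6 = 10 ≤ 19, user value 15 + 10 = 25.
H + U + S: effort 4 + 6 + 5 = 15 ≤ 19, user value 15 + 10 + 14 = 39.
H + S: effort 4 + 5 = 9 ≤ 19, user value 15 + 14 = 29.
Best is H, U, and S with total user value 39.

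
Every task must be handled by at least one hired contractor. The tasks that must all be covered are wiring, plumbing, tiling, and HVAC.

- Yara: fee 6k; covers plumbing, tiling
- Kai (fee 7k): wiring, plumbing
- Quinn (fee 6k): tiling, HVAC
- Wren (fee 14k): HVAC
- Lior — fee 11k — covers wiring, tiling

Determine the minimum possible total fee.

13

The greedy cost-per-new-task heuristic would pick Yara, Quinn, and Kai for 19, but a cheaper cover exists.
Choose Kai and Quinn: together they cover wiring, plumbing, tiling, HVAC — every task.
Total fee: 7 + 6 = 13.
No cover costs less than 13.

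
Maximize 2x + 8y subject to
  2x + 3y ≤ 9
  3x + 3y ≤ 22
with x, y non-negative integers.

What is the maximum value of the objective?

24

(x,y)=(0,3): 2·0+3·3=9≤9, 3·0+3·3=9≤22, objective 24.
(x,y)=(1,2): 2·1+3·2=8≤9, 3·1+3·2=9≤22, objective 18.
The best lattice point is (0,3), giving 24.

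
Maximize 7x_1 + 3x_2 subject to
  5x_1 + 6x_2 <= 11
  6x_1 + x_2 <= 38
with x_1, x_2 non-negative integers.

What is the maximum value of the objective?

14

Relaxing integrality, the LP optimum is 15.40 at (x_1,x_2) = (2.2, 0), which is not an integer point.
(x_1,x_2)=(2,0): 5·2+6·0=10≤11, 6·2+1·0=12≤38, objective 14.
(x_1,x_2)=(1,1): 5·1+6·1=11≤11, 6·1+1·1=7≤38, objective 10.
(x_1,x_2)=(1,0): 5·1+6·0=5≤11, 6·1+1·0=6≤38, objective 7.
Maximum is 14 at (x_1,x_2)=(2,0).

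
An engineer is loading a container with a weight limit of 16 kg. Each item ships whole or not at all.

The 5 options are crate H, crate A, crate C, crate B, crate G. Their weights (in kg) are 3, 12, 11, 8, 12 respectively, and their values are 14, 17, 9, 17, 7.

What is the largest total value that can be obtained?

31

Allowing fractional choices, the relaxed optimum would be about 38.1, but items are indivisible.
crate H + crate A: weight 3 + 12 = 15 ≤ 16, value 14 + 17 = 31.
crate H + crate B: weight 3 + 8 = 11 ≤ 16, value 14 + 17 = 31.
crate H + crate C: weight 3 + 11 = 14 ≤ 16, value 14 + 9 = 23.
The maximum value is 31; one optimal choice is crate H and crate B.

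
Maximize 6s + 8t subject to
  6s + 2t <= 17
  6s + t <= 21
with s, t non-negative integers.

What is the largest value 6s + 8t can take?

Relaxing integrality, the LP optimum is 68.00 at (s,t) = (0, 8.5), which is not an integer point.
(s,t)=(0,8): 6·0+2·8=16≤17, 6·0+1·8=8≤21, objective 64.
(s,t)=(0,7): 6·0+2·7=14≤17, 6·0+1·7=7≤21, objective 56.
No feasible integer point exceeds 64.

64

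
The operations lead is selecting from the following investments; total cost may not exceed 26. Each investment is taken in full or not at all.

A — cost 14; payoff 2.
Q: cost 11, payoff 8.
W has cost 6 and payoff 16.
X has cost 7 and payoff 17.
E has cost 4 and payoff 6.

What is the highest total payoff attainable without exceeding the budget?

W + X: cost 6 + 7 = 13 ≤ 26, payoff 16 + 17 = 33.
Q + W + X: cost 11 + 6 + 7 = 24 ≤ 26, payoff 8 + 16 + 17 = 41.
W + X + E: cost 6 + 7 + 4 = 17 ≤ 26, payoff 16 + 17 + 6 = 39.
Best is Q, W, and X with total payoff 41.

41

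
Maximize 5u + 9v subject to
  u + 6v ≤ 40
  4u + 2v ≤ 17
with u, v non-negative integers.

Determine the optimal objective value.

59

The continuous relaxation peaks at (1, 6.5) with value 63.50; rounding to a feasible lattice point costs some objective.
(u,v)=(1,6) is feasible, giving 59.
(u,v)=(0,6) is feasible, giving 54.
(u,v)=(1,5) is feasible, giving 50.
Maximum is 59 at (u,v)=(1,6).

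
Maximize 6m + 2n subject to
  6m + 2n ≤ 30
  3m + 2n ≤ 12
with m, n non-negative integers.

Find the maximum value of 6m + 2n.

24

(m,n)=(4,0): 6·4+2·0=24≤30, 3·4+2·0=12≤12, objective 24.
(m,n)=(3,1): 6·3+2·1=20≤30, 3·3+2·1=11≤12, objective 20.
(m,n)=(3,0): 6·3+2·0=18≤30, 3·3+2·0=9≤12, objective 18.
No feasible integer point exceeds 24.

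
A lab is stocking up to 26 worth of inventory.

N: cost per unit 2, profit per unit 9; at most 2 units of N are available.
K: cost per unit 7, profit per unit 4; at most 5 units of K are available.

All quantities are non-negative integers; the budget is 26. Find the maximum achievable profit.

30

2×N and 2×K: cost 18 ≤ 26, profit 2·9 + 2·4 = 26.
2×N and 3×K: cost 25 ≤ 26, profit 2·9 + 3·4 = 30.
Best is 30.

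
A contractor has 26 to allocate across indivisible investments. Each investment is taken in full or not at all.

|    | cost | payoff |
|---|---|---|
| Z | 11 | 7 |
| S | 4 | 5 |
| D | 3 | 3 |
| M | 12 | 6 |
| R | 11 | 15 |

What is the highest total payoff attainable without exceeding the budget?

27

Treat it as a binary knapsack problem.
Take Z, S, and R: cost 11 + 4 + 11 = 26 ≤ 26, payoff 7 + 5 + 15 = 27.
No other feasible combination does better.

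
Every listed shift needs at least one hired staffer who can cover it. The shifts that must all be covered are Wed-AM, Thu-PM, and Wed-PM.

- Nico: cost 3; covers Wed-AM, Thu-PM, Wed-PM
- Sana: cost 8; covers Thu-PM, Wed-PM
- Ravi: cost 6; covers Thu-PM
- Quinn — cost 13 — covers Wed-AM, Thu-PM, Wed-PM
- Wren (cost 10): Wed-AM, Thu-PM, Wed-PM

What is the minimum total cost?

Nico alone covers Wed-AM, Thu-PM, Wed-PM — every shift.
Total cost: 3.

3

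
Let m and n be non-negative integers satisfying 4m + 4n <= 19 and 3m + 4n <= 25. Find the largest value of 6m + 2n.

24

(m,n)=(4,0): 4·4+4·0=16≤19, 3·4+4·0=12≤25, objective 24.
(m,n)=(3,1): 4·3+4·1=16≤19, 3·3+4·1=13≤25, objective 20.
(m,n)=(3,0): 4·3+4·0=12≤19, 3·3+4·0=9≤25, objective 18.
The best lattice point is (4,0), giving 24.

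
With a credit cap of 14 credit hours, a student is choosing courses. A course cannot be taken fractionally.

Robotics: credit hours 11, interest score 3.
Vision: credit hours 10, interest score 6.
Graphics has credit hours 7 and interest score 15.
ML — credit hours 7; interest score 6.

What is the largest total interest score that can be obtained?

This is an integer program with binary decision variables.
Take Graphics and ML: credit hours 7 + 7 = 14 ≤ 14, interest score 15 + 6 = 21.
No other feasible combination does better.

21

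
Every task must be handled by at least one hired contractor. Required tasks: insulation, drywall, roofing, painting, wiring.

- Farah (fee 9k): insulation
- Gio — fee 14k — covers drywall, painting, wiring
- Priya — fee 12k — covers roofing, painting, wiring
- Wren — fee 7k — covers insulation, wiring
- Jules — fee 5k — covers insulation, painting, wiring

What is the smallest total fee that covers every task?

31

This is an integer covering problem.
Choose Gio, Priya, and Jules: together they cover insulation, drywall, roofing, painting, wiring — every task.
Total fee: 14 + 12 + 5 = 31.
No cover costs less than 31.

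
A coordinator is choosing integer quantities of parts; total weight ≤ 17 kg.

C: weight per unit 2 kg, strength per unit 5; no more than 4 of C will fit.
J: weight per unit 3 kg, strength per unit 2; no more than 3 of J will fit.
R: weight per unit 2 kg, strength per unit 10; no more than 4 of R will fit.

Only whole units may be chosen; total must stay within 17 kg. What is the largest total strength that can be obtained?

R has the best ratio (10/2); taking only R gives at most 4×10 = 40 (stopped by the supply cap of 4).
Mixing does better — 4×C and 4×R: weight 16 ≤ 17, strength 4·5 + 4·10 = 60.

60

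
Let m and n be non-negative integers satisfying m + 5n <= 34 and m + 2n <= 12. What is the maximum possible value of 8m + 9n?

96

(m,n)=(12,0): 1·12+5·0=12≤34, 1·12+2·0=12≤12, objective 96.
(m,n)=(11,0): 1·11+5·0=11≤34, 1·11+2·0=11≤12, objective 88.
The best lattice point is (12,0), giving 96.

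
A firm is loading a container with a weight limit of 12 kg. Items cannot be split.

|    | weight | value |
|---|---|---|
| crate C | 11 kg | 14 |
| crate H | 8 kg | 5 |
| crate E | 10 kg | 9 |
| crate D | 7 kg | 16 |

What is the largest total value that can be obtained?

crate E: weight 10 ≤ 12, value 9.
crate C: weight 11 ≤ 12, value 14.
crate D: weight 7 ≤ 12, value 16.
Best is crate D with total value 16.

16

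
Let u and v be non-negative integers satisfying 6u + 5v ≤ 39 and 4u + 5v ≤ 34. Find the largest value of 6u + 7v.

Relaxing integrality, the LP optimum is 48.60 at (u,v) = (2.5, 4.8), which is not an integer point.
(u,v)=(1,6): 6·1+5·6=36≤39, 4·1+5·6=34≤34, objective 48.
(u,v)=(2,5): 6·2+5·5=37≤39, 4·2+5·5=33≤34, objective 47.
(u,v)=(3,4): 6·3+5·4=38≤39, 4·3+5·4=32≤34, objective 46.
No feasible integer point exceeds 48.

48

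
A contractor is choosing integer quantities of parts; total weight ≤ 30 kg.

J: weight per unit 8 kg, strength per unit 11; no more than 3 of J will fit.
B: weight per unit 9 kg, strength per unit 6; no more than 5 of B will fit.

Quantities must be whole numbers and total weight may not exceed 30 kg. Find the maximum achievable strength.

33

3×J: weight 24 ≤ 30, strength 3·11 = 33.
2×J and 1×B: weight 25 ≤ 30, strength 2·11 + 1·6 = 28.
Best is 33.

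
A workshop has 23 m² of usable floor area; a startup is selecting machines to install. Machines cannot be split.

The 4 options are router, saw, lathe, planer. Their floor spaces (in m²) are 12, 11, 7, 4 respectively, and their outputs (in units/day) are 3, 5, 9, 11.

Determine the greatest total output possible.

Take saw, lathe, and planer: floor space 11 + 7 + 4 = 22 ≤ 23, output 5 + 9 + 11 = 25.
No other feasible combination does better.

25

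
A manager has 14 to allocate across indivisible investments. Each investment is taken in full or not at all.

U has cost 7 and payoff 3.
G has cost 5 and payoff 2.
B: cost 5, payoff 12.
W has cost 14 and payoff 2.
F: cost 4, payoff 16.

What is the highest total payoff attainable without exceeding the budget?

30

This is an integer program with binary decision variables.
Allowing fractional choices, the relaxed optimum would be about 30.1, but investments are indivisible.
G + B + F: cost 5 + 5 + 4 = 14 ≤ 14, payoff 2 + 12 + 16 = 30.
B + F: cost 5 + 4 = 9 ≤ 14, payoff 12 + 16 = 28.
Best is G, B, and F with total payoff 30.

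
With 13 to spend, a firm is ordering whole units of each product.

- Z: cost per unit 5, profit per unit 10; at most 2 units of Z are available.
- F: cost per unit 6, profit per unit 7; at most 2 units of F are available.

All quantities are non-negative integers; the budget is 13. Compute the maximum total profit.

20

Z has the best ratio (10/5); taking only Z gives at most 2×10 = 20 (stopped by the cost limit).
Optimal: 2×Z: cost 10 ≤ 13, profit 2·10 = 20.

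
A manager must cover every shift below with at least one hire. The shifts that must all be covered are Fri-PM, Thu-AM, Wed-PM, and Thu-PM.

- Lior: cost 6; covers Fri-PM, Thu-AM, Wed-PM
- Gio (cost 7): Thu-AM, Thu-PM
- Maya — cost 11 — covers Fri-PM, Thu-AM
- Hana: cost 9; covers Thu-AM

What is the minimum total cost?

Choose Lior and Gio: together they cover Fri-PM, Thu-AM, Wed-PM, Thu-PM — every shift.
Total cost: 6 + 7 = 13.
No cover costs less than 13.

13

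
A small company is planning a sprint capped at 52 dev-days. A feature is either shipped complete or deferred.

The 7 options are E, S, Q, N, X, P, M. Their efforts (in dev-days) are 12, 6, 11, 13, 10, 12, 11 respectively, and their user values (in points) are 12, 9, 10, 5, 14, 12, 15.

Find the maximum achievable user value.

Take E, S, X, P, and M: effort 12 + 6 + 10 + 12 + 11 = 51 ≤ 52, user value 12 + 9 + 14 + 12 + 15 = 62.
No other feasible combination does better.

62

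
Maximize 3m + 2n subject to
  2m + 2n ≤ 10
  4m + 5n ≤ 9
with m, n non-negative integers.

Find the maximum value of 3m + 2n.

6

(m,n)=(2,0): 2·2+2·0=4≤10, 4·2+5·0=8≤9, objective 6.
(m,n)=(1,1): 2·1+2·1=4≤10, 4·1+5·1=9≤9, objective 5.
(m,n)=(1,0): 2·1+2·0=2≤10, 4·1+5·0=4≤9, objective 3.
The best lattice point is (2,0), giving 6.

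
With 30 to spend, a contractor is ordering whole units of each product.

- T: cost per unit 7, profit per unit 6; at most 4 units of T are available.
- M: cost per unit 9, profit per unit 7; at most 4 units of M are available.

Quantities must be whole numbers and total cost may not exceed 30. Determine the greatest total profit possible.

T has the best ratio (6/7); taking only T gives at most 4×6 = 24 (stopped by the cost limit).
Mixing does better — 3×T and 1×M: cost 30 ≤ 30, profit 3·6 + 1·7 = 25.

25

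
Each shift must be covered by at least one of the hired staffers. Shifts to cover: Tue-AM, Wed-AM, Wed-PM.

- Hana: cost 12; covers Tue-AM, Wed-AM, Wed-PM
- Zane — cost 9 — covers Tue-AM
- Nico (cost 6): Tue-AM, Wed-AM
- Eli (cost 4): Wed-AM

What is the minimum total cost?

12

The greedy cost-per-new-shift heuristic would pick Nico and Hana for 18, but a cheaper cover exists.
Hana alone covers Tue-AM, Wed-AM, Wed-PM — every shift.
Total cost: 12.
No cover costs less than 12.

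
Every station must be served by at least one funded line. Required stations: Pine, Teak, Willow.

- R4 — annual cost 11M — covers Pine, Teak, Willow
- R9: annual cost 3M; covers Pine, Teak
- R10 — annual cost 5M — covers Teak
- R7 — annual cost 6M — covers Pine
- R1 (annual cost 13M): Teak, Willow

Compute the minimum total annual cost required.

R4 alone covers Pine, Teak, Willow — every station.
Total annual cost: 11.

11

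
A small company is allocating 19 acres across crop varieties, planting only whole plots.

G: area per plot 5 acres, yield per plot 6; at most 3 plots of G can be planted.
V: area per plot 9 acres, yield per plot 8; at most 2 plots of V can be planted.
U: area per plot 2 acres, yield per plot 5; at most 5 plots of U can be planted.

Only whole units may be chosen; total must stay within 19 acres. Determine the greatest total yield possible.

33

2×G and 4×U: area 18 ≤ 19, yield 2·6 + 4·5 = 32.
1×V and 5×U: area 19 ≤ 19, yield 1·8 + 5·5 = 33.
Best is 33.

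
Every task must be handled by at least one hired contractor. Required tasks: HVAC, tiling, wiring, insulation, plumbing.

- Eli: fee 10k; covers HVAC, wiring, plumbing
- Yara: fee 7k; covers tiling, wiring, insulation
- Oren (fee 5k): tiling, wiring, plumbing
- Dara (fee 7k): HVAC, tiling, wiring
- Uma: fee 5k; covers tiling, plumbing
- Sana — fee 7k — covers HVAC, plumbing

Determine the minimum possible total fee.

14

The greedy cost-per-new-task heuristic would pick Oren, Yara, and Dara for 19, but a cheaper cover exists.
Choose Yara and Sana: together they cover HVAC, tiling, wiring, insulation, plumbing — every task.
Total fee: 7 + 7 = 14.
No cover costs less than 14.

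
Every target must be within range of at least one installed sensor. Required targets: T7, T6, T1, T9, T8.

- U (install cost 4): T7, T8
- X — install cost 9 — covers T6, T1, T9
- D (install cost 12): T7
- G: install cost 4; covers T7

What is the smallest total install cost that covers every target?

13

Choose U and X: together they cover T7, T6, T1, T9, T8 — every target.
Total install cost: 4 + 9 = 13.
No cover costs less than 13.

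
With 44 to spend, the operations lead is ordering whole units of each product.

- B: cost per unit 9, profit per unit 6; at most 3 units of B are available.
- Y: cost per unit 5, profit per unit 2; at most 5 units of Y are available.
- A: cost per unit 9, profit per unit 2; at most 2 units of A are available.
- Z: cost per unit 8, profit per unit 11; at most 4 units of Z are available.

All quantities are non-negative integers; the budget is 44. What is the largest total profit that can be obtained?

2×Y and 4×Z: cost 42 ≤ 44, profit 2·2 + 4·11 = 48.
1×B and 4×Z: cost 41 ≤ 44, profit 1·6 + 4·11 = 50.
Best is 50.

50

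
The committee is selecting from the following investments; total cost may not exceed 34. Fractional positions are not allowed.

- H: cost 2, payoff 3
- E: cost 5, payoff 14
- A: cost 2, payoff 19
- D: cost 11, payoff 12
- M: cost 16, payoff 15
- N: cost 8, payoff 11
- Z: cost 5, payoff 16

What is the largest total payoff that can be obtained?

75

Take H, E, A, D, N, and Z: cost 2 + 5 + 2 + 11 + 8 + 5 = 33 ≤ 34, payoff 3 + 14 + 19 + 12 + 11 + 16 = 75.
No other feasible combination does better.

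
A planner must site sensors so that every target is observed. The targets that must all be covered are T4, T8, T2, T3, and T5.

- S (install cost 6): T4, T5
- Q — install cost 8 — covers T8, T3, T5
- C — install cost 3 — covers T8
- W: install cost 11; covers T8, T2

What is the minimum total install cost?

25

Choose S, Q, and W: together they cover T4, T8, T2, T3, T5 — every target.
Total install cost: 6 + 8 + 11 = 25.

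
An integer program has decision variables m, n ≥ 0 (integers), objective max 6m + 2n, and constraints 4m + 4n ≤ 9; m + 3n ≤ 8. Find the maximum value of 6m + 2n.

(m,n)=(2,0): 4·2+4·0=8≤9, 1·2+3·0=2≤8, objective 12.
(m,n)=(1,1): 4·1+4·1=8≤9, 1·1+3·1=4≤8, objective 8.
(m,n)=(1,0): 4·1+4·0=4≤9, 1·1+3·0=1≤8, objective 6.
Maximum is 12 at (m,n)=(2,0).

12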